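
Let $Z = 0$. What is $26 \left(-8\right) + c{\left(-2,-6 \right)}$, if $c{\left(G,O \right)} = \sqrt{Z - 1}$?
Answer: $-208 + i \approx -208.0 + 1.0 i$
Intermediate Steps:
$c{\left(G,O \right)} = i$ ($c{\left(G,O \right)} = \sqrt{0 - 1} = \sqrt{-1} = i$)
$26 \left(-8\right) + c{\left(-2,-6 \right)} = 26 \left(-8\right) + i = -208 + i$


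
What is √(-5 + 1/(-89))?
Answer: I*√39694/89 ≈ 2.2386*I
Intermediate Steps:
√(-5 + 1/(-89)) = √(-5 - 1/89) = √(-446/89) = I*√39694/89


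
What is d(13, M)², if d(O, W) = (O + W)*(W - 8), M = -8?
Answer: 6400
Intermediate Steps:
d(O, W) = (-8 + W)*(O + W) (d(O, W) = (O + W)*(-8 + W) = (-8 + W)*(O + W))
d(13, M)² = ((-8)² - 8*13 - 8*(-8) + 13*(-8))² = (64 - 104 + 64 - 104)² = (-80)² = 6400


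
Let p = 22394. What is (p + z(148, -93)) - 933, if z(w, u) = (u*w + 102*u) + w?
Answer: -1641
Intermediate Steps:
z(w, u) = w + 102*u + u*w (z(w, u) = (102*u + u*w) + w = w + 102*u + u*w)
(p + z(148, -93)) - 933 = (22394 + (148 + 102*(-93) - 93*148)) - 933 = (22394 + (148 - 9486 - 13764)) - 933 = (22394 - 23102) - 933 = -708 - 933 = -1641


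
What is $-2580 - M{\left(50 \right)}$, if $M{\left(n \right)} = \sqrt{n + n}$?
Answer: $-2590$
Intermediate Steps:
$M{\left(n \right)} = \sqrt{2} \sqrt{n}$ ($M{\left(n \right)} = \sqrt{2 n} = \sqrt{2} \sqrt{n}$)
$-2580 - M{\left(50 \right)} = -2580 - \sqrt{2} \sqrt{50} = -2580 - \sqrt{2} \cdot 5 \sqrt{2} = -2580 - 10 = -2590$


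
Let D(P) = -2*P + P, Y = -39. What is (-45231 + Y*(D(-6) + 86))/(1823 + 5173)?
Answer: -16273/2332 ≈ -6.9781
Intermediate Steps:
D(P) = -P
(-45231 + Y*(D(-6) + 86))/(1823 + 5173) = (-45231 - 39*(-1*(-6) + 86))/(1823 + 5173) = (-45231 - 39*(6 + 86))/6996 = (-45231 - 39*92)*(1/6996) = (-45231 - 3588)*(1/6996) = -48819*1/6996 = -16273/2332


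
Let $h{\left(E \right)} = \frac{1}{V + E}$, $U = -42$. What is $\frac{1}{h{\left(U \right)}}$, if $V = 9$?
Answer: $-33$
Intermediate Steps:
$h{\left(E \right)} = \frac{1}{9 + E}$
$\frac{1}{h{\left(U \right)}} = \frac{1}{\frac{1}{9 - 42}} = \frac{1}{\frac{1}{-33}} = \frac{1}{- \frac{1}{33}} = -33$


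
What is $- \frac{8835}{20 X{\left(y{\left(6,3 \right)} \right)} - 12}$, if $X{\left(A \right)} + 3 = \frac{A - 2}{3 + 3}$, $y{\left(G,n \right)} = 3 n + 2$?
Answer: $\frac{2945}{14} \approx 210.36$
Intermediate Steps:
$y{\left(G,n \right)} = 2 + 3 n$
$X{\left(A \right)} = - \frac{10}{3} + \frac{A}{6}$ ($X{\left(A \right)} = -3 + \frac{A - 2}{3 + 3} = -3 + \frac{A + \left(-5 + 3\right)}{6} = -3 + \left(A - 2\right) \frac{1}{6} = -3 + \left(-2 + A\right) \frac{1}{6} = -3 + \left(- \frac{1}{3} + \frac{A}{6}\right) = - \frac{10}{3} + \frac{A}{6}$)
$- \frac{8835}{20 X{\left(y{\left(6,3 \right)} \right)} - 12} = - \frac{8835}{20 \left(- \frac{10}{3} + \frac{2 + 3 \cdot 3}{6}\right) - 12} = - \frac{8835}{20 \left(- \frac{10}{3} + \frac{2 + 9}{6}\right) - 12} = - \frac{8835}{20 \left(- \frac{10}{3} + \frac{1}{6} \cdot 11\right) - 12} = - \frac{8835}{20 \left(- \frac{10}{3} + \frac{11}{6}\right) - 12} = - \frac{8835}{20 \left(- \frac{3}{2}\right) - 12} = - \frac{8835}{-30 - 12} = - \frac{8835}{-42} = \left(-8835\right) \left(- \frac{1}{42}\right) = \frac{2945}{14}$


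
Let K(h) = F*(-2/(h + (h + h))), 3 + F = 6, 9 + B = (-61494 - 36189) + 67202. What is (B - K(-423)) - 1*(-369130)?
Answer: 143244718/423 ≈ 3.3864e+5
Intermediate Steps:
B = -30490 (B = -9 + ((-61494 - 36189) + 67202) = -9 + (-97683 + 67202) = -9 - 30481 = -30490)
F = 3 (F = -3 + 6 = 3)
K(h) = -2/h (K(h) = 3*(-2/(h + (h + h))) = 3*(-2/(h + 2*h)) = 3*(-2*1/(3*h)) = 3*(-2/(3*h)) = -2/h)
(B - K(-423)) - 1*(-369130) = (-30490 - (-2)/(-423)) - 1*(-369130) = (-30490 - (-2)*(-1)/423) + 369130 = (-30490 - 1*2/423) + 369130 = (-30490 - 2/423) + 369130 = -12897272/423 + 369130 = 143244718/423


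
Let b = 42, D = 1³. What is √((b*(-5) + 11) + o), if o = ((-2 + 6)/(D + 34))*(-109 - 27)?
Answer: I*√262815/35 ≈ 14.647*I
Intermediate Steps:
D = 1
o = -544/35 (o = ((-2 + 6)/(1 + 34))*(-109 - 27) = (4/35)*(-136) = -544/35 ≈ -15.543)
√((b*(-5) + 11) + o) = √((42*(-5) + 11) - 544/35) = √((-210 + 11) - 544/35) = √(-199 - 544/35) = √(-7509/35) = I*√262815/35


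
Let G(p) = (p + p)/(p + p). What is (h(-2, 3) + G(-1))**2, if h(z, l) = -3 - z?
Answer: 0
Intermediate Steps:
G(p) = 1 (G(p) = (2*p)/((2*p)) = (2*p)*(1/(2*p)) = 1)
(h(-2, 3) + G(-1))**2 = ((-3 - 1*(-2)) + 1)**2 = ((-3 + 2) + 1)**2 = (-1 + 1)**2 = 0**2 = 0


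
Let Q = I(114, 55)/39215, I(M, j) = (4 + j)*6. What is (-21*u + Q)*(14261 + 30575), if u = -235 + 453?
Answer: -731747633616/3565 ≈ -2.0526e+8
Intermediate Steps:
I(M, j) = 24 + 6*j
u = 218
Q = 354/39215 (Q = (24 + 6*55)/39215 = (24 + 330)*(1/39215) = 354*(1/39215) = 354/39215 ≈ 0.0090272)
(-21*u + Q)*(14261 + 30575) = (-21*218 + 354/39215)*(14261 + 30575) = (-4578 + 354/39215)*44836 = -179525916/39215*44836 = -731747633616/3565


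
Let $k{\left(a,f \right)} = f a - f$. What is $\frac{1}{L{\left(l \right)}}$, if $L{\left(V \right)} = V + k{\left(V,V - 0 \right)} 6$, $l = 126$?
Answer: $\frac{1}{94626} \approx 1.0568 \cdot 10^{-5}$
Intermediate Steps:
$k{\left(a,f \right)} = - f + a f$ ($k{\left(a,f \right)} = a f - f = - f + a f$)
$L{\left(V \right)} = V + 6 V \left(-1 + V\right)$ ($L{\left(V \right)} = V + \left(V - 0\right) \left(-1 + V\right) 6 = V + \left(V + 0\right) \left(-1 + V\right) 6 = V + V \left(-1 + V\right) 6 = V + 6 V \left(-1 + V\right)$)
$\frac{1}{L{\left(l \right)}} = \frac{1}{126 \left(-5 + 6 \cdot 126\right)} = \frac{1}{126 \left(-5 + 756\right)} = \frac{1}{126 \cdot 751} = \frac{1}{94626}$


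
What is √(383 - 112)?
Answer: √271 ≈ 16.462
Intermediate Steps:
√(383 - 112) = √271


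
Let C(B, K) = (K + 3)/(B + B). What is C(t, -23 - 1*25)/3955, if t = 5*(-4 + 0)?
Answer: 9/31640 ≈ 0.00028445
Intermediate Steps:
t = -20 (t = 5*(-4) = -20)
C(B, K) = (3 + K)/(2*B) (C(B, K) = (3 + K)/((2*B)) = (3 + K)*(1/(2*B)) = (3 + K)/(2*B))
C(t, -23 - 1*25)/3955 = ((½)*(3 + (-23 - 1*25))/(-20))/3955 = ((½)*(-1/20)*(3 + (-23 - 25)))*(1/3955) = ((½)*(-1/20)*(3 - 48))*(1/3955) = ((½)*(-1/20)*(-45))*(1/3955) = (9/8)*(1/3955) = 9/31640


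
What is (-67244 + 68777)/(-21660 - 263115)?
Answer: -511/94925 ≈ -0.0053832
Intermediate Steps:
(-67244 + 68777)/(-21660 - 263115) = 1533/(-284775) = 1533*(-1/284775) = -511/94925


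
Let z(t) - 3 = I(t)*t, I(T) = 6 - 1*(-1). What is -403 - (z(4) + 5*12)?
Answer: -494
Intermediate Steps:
I(T) = 7 (I(T) = 6 + 1 = 7)
z(t) = 3 + 7*t
-403 - (z(4) + 5*12) = -403 - ((3 + 7*4) + 5*12) = -403 - ((3 + 28) + 60) = -403 - (31 + 60) = -403 - 1*91 = -403 - 91 = -494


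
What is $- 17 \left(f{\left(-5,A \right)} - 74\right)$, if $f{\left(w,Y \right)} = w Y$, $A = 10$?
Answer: $2108$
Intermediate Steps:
$f{\left(w,Y \right)} = Y w$
$- 17 \left(f{\left(-5,A \right)} - 74\right) = - 17 \left(10 \left(-5\right) - 74\right) = - 17 \left(-50 - 74\right) = \left(-17\right) \left(-124\right) = 2108$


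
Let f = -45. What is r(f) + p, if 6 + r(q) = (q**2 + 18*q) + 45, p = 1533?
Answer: 2787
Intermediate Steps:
r(q) = 39 + q**2 + 18*q (r(q) = -6 + ((q**2 + 18*q) + 45) = -6 + (45 + q**2 + 18*q) = 39 + q**2 + 18*q)
r(f) + p = (39 + (-45)**2 + 18*(-45)) + 1533 = (39 + 2025 - 810) + 1533 = 1254 + 1533 = 2787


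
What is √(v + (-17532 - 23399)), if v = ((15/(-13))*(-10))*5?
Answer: I*√6907589/13 ≈ 202.17*I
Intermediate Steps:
v = 750/13 (v = ((15*(-1/13))*(-10))*5 = -15/13*(-10)*5 = (150/13)*5 = 750/13 ≈ 57.692)
√(v + (-17532 - 23399)) = √(750/13 + (-17532 - 23399)) = √(750/13 - 40931) = √(-531353/13) = I*√6907589/13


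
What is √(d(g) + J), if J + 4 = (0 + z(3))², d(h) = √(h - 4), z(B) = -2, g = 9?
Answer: 5^(¼) ≈ 1.4953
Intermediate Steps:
d(h) = √(-4 + h)
J = 0 (J = -4 + (0 - 2)² = -4 + (-2)² = -4 + 4 = 0)
√(d(g) + J) = √(√(-4 + 9) + 0) = √(√5 + 0) = √(√5) = 5^(¼)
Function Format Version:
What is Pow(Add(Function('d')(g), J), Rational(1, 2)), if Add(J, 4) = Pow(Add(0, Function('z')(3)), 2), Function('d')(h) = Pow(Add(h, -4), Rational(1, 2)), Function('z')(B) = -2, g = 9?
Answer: Pow(5, Rational(1, 4)) ≈ 1.4953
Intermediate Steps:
Function('d')(h) = Pow(Add(-4, h), Rational(1, 2))
J = 0 (J = Add(-4, Pow(Add(0, -2), 2)) = Add(-4, Pow(-2, 2)) = Add(-4, 4) = 0)
Pow(Add(Function('d')(g), J), Rational(1, 2)) = Pow(Add(Pow(Add(-4, 9), Rational(1, 2)), 0), Rational(1, 2)) = Pow(Add(Pow(5, Rational(1, 2)), 0), Rational(1, 2)) = Pow(Pow(5, Rational(1, 2)), Rational(1, 2)) = Pow(5, Rational(1, 4))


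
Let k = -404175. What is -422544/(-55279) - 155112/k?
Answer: 59785385816/7447463275 ≈ 8.0276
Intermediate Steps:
-422544/(-55279) - 155112/k = -422544/(-55279) - 155112/(-404175) = -422544*(-1/55279) - 155112*(-1/404175) = 422544/55279 + 51704/134725 = 59785385816/7447463275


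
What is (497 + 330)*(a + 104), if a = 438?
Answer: 448234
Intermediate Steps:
(497 + 330)*(a + 104) = (497 + 330)*(438 + 104) = 827*542 = 448234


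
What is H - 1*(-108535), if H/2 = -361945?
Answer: -615355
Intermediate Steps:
H = -723890 (H = 2*(-361945) = -723890)
H - 1*(-108535) = -723890 - 1*(-108535) = -723890 + 108535 = -615355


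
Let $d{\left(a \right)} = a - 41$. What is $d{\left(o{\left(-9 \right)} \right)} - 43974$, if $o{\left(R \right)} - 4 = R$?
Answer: $-44020$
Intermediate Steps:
$o{\left(R \right)} = 4 + R$
$d{\left(a \right)} = -41 + a$
$d{\left(o{\left(-9 \right)} \right)} - 43974 = \left(-41 + \left(4 - 9\right)\right) - 43974 = \left(-41 - 5\right) - 43974 = -46 - 43974 = -44020$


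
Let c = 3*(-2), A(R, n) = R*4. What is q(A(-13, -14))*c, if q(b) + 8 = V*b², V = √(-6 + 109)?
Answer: 48 - 16224*√103 ≈ -1.6461e+5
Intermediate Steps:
A(R, n) = 4*R
c = -6
V = √103 ≈ 10.149
q(b) = -8 + √103*b²
q(A(-13, -14))*c = (-8 + √103*(4*(-13))²)*(-6) = (-8 + √103*(-52)²)*(-6) = (-8 + √103*2704)*(-6) = (-8 + 2704*√103)*(-6) = 48 - 16224*√103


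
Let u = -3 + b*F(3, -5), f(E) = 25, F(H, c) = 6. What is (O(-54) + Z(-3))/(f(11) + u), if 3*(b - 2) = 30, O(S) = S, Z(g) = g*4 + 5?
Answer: -61/94 ≈ -0.64894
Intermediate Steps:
Z(g) = 5 + 4*g (Z(g) = 4*g + 5 = 5 + 4*g)
b = 12 (b = 2 + (⅓)*30 = 2 + 10 = 12)
u = 69 (u = -3 + 12*6 = -3 + 72 = 69)
(O(-54) + Z(-3))/(f(11) + u) = (-54 + (5 + 4*(-3)))/(25 + 69) = (-54 + (5 - 12))/94 = (-54 - 7)*(1/94) = -61*1/94 = -61/94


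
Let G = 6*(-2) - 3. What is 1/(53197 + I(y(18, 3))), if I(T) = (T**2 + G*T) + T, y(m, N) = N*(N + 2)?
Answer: 1/53212 ≈ 1.8793e-5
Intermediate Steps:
G = -15 (G = -12 - 3 = -15)
y(m, N) = N*(2 + N)
I(T) = T**2 - 14*T (I(T) = (T**2 - 15*T) + T = T**2 - 14*T)
1/(53197 + I(y(18, 3))) = 1/(53197 + (3*(2 + 3))*(-14 + 3*(2 + 3))) = 1/(53197 + (3*5)*(-14 + 3*5)) = 1/(53197 + 15*(-14 + 15)) = 1/(53197 + 15*1) = 1/(53197 + 15) = 1/53212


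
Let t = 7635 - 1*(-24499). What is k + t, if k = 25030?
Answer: 57164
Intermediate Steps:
t = 32134 (t = 7635 + 24499 = 32134)
k + t = 25030 + 32134 = 57164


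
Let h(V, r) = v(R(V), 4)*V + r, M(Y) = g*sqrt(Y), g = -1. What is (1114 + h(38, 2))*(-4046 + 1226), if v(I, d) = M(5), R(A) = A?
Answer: -3147120 + 107160*sqrt(5) ≈ -2.9075e+6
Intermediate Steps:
M(Y) = -sqrt(Y)
v(I, d) = -sqrt(5)
h(V, r) = r - V*sqrt(5) (h(V, r) = (-sqrt(5))*V + r = -V*sqrt(5) + r = r - V*sqrt(5))
(1114 + h(38, 2))*(-4046 + 1226) = (1114 + (2 - 1*38*sqrt(5)))*(-4046 + 1226) = (1114 + (2 - 38*sqrt(5)))*(-2820) = (1116 - 38*sqrt(5))*(-2820) = -3147120 + 107160*sqrt(5)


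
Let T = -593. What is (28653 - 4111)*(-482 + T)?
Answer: -26382650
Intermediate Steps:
(28653 - 4111)*(-482 + T) = (28653 - 4111)*(-482 - 593) = 24542*(-1075) = -26382650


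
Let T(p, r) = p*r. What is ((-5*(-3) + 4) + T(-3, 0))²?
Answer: 361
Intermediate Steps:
((-5*(-3) + 4) + T(-3, 0))² = ((-5*(-3) + 4) - 3*0)² = ((15 + 4) + 0)² = (19 + 0)² = 19² = 361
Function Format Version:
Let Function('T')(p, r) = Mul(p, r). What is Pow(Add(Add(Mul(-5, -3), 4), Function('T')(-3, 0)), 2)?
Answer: 361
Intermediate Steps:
Pow(Add(Add(Mul(-5, -3), 4), Function('T')(-3, 0)), 2) = Pow(Add(Add(Mul(-5, -3), 4), Mul(-3, 0)), 2) = Pow(Add(Add(15, 4), 0), 2) = Pow(Add(19, 0), 2) = Pow(19, 2) = 361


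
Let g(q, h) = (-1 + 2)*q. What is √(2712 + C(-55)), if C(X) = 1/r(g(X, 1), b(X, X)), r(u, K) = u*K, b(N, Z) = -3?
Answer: √73834365/165 ≈ 52.077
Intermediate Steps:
g(q, h) = q (g(q, h) = 1*q = q)
r(u, K) = K*u
C(X) = -1/(3*X) (C(X) = 1/(-3*X) = -1/(3*X))
√(2712 + C(-55)) = √(2712 - ⅓/(-55)) = √(2712 - ⅓*(-1/55)) = √(2712 + 1/165) = √(447481/165) = √73834365/165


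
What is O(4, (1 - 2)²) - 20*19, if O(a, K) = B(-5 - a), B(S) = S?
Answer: -389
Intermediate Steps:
O(a, K) = -5 - a
O(4, (1 - 2)²) - 20*19 = (-5 - 1*4) - 20*19 = (-5 - 4) - 380 = -9 - 380 = -389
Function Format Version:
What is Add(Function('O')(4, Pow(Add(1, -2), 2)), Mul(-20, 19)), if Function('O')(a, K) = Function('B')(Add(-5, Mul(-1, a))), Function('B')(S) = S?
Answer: -389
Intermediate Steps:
Function('O')(a, K) = Add(-5, Mul(-1, a))
Add(Function('O')(4, Pow(Add(1, -2), 2)), Mul(-20, 19)) = Add(Add(-5, Mul(-1, 4)), Mul(-20, 19)) = Add(Add(-5, -4), -380) = Add(-9, -380) = -389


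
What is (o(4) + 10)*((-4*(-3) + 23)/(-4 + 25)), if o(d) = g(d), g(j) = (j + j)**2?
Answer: 370/3 ≈ 123.33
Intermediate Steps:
g(j) = 4*j**2 (g(j) = (2*j)**2 = 4*j**2)
o(d) = 4*d**2
(o(4) + 10)*((-4*(-3) + 23)/(-4 + 25)) = (4*4**2 + 10)*((-4*(-3) + 23)/(-4 + 25)) = (4*16 + 10)*((12 + 23)/21) = (64 + 10)*(35*(1/21)) = 74*(5/3) = 370/3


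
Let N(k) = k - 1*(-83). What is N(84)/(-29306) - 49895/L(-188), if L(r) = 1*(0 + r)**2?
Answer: -734062659/517895632 ≈ -1.4174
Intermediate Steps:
N(k) = 83 + k (N(k) = k + 83 = 83 + k)
L(r) = r**2 (L(r) = 1*r**2 = r**2)
N(84)/(-29306) - 49895/L(-188) = (83 + 84)/(-29306) - 49895/((-188)**2) = 167*(-1/29306) - 49895/35344 = -167/29306 - 49895*1/35344 = -167/29306 - 49895/35344 = -734062659/517895632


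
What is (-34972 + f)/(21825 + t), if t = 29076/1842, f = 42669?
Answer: 2362979/6705121 ≈ 0.35241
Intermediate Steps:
t = 4846/307 (t = 29076*(1/1842) = 4846/307 ≈ 15.785)
(-34972 + f)/(21825 + t) = (-34972 + 42669)/(21825 + 4846/307) = 7697/(6705121/307) = 7697*(307/6705121) = 2362979/6705121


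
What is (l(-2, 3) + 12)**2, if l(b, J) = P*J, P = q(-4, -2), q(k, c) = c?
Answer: 36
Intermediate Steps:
P = -2
l(b, J) = -2*J
(l(-2, 3) + 12)**2 = (-2*3 + 12)**2 = (-6 + 12)**2 = 6**2 = 36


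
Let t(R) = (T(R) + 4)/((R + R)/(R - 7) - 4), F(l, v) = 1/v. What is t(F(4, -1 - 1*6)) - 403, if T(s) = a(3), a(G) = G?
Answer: -40072/99 ≈ -404.77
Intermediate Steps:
T(s) = 3
F(l, v) = 1/v
t(R) = 7/(-4 + 2*R/(-7 + R)) (t(R) = (3 + 4)/((R + R)/(R - 7) - 4) = 7/((2*R)/(-7 + R) - 4) = 7/(2*R/(-7 + R) - 4) = 7/(-4 + 2*R/(-7 + R)))
t(F(4, -1 - 1*6)) - 403 = 7*(7 - 1/(-1 - 1*6))/(2*(-14 + 1/(-1 - 1*6))) - 403 = 7*(7 - 1/(-1 - 6))/(2*(-14 + 1/(-1 - 6))) - 403 = 7*(7 - 1/(-7))/(2*(-14 + 1/(-7))) - 403 = 7*(7 - 1*(-⅐))/(2*(-14 - ⅐)) - 403 = 7*(7 + ⅐)/(2*(-99/7)) - 403 = (7/2)*(-7/99)*(50/7) - 403 = -175/99 - 403 = -40072/99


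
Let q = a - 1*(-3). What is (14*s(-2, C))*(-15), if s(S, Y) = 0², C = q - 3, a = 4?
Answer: 0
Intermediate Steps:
q = 7 (q = 4 - 1*(-3) = 4 + 3 = 7)
C = 4 (C = 7 - 3 = 4)
s(S, Y) = 0
(14*s(-2, C))*(-15) = (14*0)*(-15) = 0*(-15) = 0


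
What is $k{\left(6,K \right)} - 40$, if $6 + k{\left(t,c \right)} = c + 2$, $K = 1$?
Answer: $-43$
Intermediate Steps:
$k{\left(t,c \right)} = -4 + c$ ($k{\left(t,c \right)} = -6 + \left(c + 2\right) = -6 + \left(2 + c\right) = -4 + c$)
$k{\left(6,K \right)} - 40 = \left(-4 + 1\right) - 40 = -3 - 40 = -43$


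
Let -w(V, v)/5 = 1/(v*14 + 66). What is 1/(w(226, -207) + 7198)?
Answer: 2832/20384741 ≈ 0.00013893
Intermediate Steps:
w(V, v) = -5/(66 + 14*v) (w(V, v) = -5/(v*14 + 66) = -5/(14*v + 66) = -5/(66 + 14*v))
1/(w(226, -207) + 7198) = 1/(-5/(66 + 14*(-207)) + 7198) = 1/(-5/(66 - 2898) + 7198) = 1/(-5/(-2832) + 7198) = 1/(-5*(-1/2832) + 7198) = 1/(5/2832 + 7198) = 1/(20384741/2832) = 2832/20384741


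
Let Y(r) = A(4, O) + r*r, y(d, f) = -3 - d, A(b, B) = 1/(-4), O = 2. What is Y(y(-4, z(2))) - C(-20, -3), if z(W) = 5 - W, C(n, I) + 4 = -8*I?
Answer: -77/4 ≈ -19.250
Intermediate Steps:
C(n, I) = -4 - 8*I
A(b, B) = -¼
Y(r) = -¼ + r² (Y(r) = -¼ + r*r = -¼ + r²)
Y(y(-4, z(2))) - C(-20, -3) = (-¼ + (-3 - 1*(-4))²) - (-4 - 8*(-3)) = (-¼ + (-3 + 4)²) - (-4 + 24) = (-¼ + 1²) - 1*20 = (-¼ + 1) - 20 = ¾ - 20 = -77/4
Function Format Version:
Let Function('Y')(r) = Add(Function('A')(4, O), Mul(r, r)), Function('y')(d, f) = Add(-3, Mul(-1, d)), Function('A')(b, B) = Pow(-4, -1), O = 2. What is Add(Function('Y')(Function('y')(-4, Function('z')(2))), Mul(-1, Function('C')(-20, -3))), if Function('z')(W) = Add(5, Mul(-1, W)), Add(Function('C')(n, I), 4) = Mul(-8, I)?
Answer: Rational(-77, 4) ≈ -19.250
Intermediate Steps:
Function('C')(n, I) = Add(-4, Mul(-8, I))
Function('A')(b, B) = Rational(-1, 4)
Function('Y')(r) = Add(Rational(-1, 4), Pow(r, 2)) (Function('Y')(r) = Add(Rational(-1, 4), Mul(r, r)) = Add(Rational(-1, 4), Pow(r, 2)))
Add(Function('Y')(Function('y')(-4, Function('z')(2))), Mul(-1, Function('C')(-20, -3))) = Add(Add(Rational(-1, 4), Pow(Add(-3, Mul(-1, -4)), 2)), Mul(-1, Add(-4, Mul(-8, -3)))) = Add(Add(Rational(-1, 4), Pow(Add(-3, 4), 2)), Mul(-1, Add(-4, 24))) = Add(Add(Rational(-1, 4), Pow(1, 2)), Mul(-1, 20)) = Add(Add(Rational(-1, 4), 1), -20) = Add(Rational(3, 4), -20) = Rational(-77, 4)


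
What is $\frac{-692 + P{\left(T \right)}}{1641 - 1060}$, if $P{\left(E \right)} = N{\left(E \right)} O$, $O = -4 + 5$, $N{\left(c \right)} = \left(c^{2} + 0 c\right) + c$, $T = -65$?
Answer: $\frac{3468}{581} \approx 5.969$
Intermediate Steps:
$N{\left(c \right)} = c + c^{2}$ ($N{\left(c \right)} = \left(c^{2} + 0\right) + c = c^{2} + c = c + c^{2}$)
$O = 1$
$P{\left(E \right)} = E \left(1 + E\right)$ ($P{\left(E \right)} = E \left(1 + E\right) 1 = E \left(1 + E\right)$)
$\frac{-692 + P{\left(T \right)}}{1641 - 1060} = \frac{-692 - 65 \left(1 - 65\right)}{1641 - 1060} = \frac{-692 - -4160}{581} = \left(-692 + 4160\right) \frac{1}{581} = 3468 \cdot \frac{1}{581} = \frac{3468}{581}$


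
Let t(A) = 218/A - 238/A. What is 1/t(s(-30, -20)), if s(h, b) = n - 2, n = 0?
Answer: 1/10 ≈ 0.10000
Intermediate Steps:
s(h, b) = -2 (s(h, b) = 0 - 2 = -2)
t(A) = -20/A
1/t(s(-30, -20)) = 1/(-20/(-2)) = 1/(-20*(-1/2)) = 1/10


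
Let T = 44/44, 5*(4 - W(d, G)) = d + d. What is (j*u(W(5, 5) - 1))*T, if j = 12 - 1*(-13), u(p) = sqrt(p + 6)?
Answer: 25*sqrt(7) ≈ 66.144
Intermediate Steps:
W(d, G) = 4 - 2*d/5 (W(d, G) = 4 - (d + d)/5 = 4 - 2*d/5)
u(p) = sqrt(6 + p)
j = 25 (j = 12 + 13 = 25)
T = 1 (T = 44*(1/44) = 1)
(j*u(W(5, 5) - 1))*T = (25*sqrt(6 + ((4 - 2/5*5) - 1)))*1 = (25*sqrt(6 + ((4 - 2) - 1)))*1 = (25*sqrt(6 + (2 - 1)))*1 = (25*sqrt(6 + 1))*1 = (25*sqrt(7))*1 = 25*sqrt(7)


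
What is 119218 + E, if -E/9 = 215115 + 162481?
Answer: -3279146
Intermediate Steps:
E = -3398364 (E = -9*(215115 + 162481) = -9*377596 = -3398364)
119218 + E = 119218 - 3398364 = -3279146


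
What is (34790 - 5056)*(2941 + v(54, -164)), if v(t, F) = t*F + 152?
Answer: -171357042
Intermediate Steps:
v(t, F) = 152 + F*t (v(t, F) = F*t + 152 = 152 + F*t)
(34790 - 5056)*(2941 + v(54, -164)) = (34790 - 5056)*(2941 + (152 - 164*54)) = 29734*(2941 + (152 - 8856)) = 29734*(2941 - 8704) = 29734*(-5763) = -171357042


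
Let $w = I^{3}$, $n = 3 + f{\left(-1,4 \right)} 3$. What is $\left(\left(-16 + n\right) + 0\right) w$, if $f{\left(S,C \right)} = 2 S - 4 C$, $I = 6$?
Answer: $-14472$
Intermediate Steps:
$f{\left(S,C \right)} = - 4 C + 2 S$
$n = -51$ ($n = 3 + \left(\left(-4\right) 4 + 2 \left(-1\right)\right) 3 = 3 + \left(-16 - 2\right) 3 = 3 - 54 = -51$)
$w = 216$ ($w = 6^{3} = 216$)
$\left(\left(-16 + n\right) + 0\right) w = \left(\left(-16 - 51\right) + 0\right) 216 = \left(-67 + 0\right) 216 = \left(-67\right) 216 = -14472$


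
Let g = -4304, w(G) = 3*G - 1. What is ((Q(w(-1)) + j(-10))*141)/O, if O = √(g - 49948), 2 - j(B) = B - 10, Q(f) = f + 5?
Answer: -1081*I*√1507/3014 ≈ -13.923*I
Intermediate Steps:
w(G) = -1 + 3*G
Q(f) = 5 + f
j(B) = 12 - B (j(B) = 2 - (B - 10) = 2 - (-10 + B) = 2 + (10 - B) = 12 - B)
O = 6*I*√1507 (O = √(-4304 - 49948) = √(-54252) = 6*I*√1507 ≈ 232.92*I)
((Q(w(-1)) + j(-10))*141)/O = (((5 + (-1 + 3*(-1))) + (12 - 1*(-10)))*141)/((6*I*√1507)) = (((5 + (-1 - 3)) + (12 + 10))*141)*(-I*√1507/9042) = (((5 - 4) + 22)*141)*(-I*√1507/9042) = ((1 + 22)*141)*(-I*√1507/9042) = (23*141)*(-I*√1507/9042) = 3243*(-I*√1507/9042) = -1081*I*√1507/3014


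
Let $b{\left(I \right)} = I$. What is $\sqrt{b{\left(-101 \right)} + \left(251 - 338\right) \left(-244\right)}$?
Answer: $\sqrt{21127} \approx 145.35$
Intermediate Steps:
$\sqrt{b{\left(-101 \right)} + \left(251 - 338\right) \left(-244\right)} = \sqrt{-101 + \left(251 - 338\right) \left(-244\right)} = \sqrt{-101 - -21228} = \sqrt{-101 + 21228} = \sqrt{21127}$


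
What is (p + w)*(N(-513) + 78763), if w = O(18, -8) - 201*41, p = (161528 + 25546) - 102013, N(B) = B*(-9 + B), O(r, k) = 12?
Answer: 26626052768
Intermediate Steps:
p = 85061 (p = 187074 - 102013 = 85061)
w = -8229 (w = 12 - 201*41 = 12 - 8241 = -8229)
(p + w)*(N(-513) + 78763) = (85061 - 8229)*(-513*(-9 - 513) + 78763) = 76832*(-513*(-522) + 78763) = 76832*(267786 + 78763) = 76832*346549 = 26626052768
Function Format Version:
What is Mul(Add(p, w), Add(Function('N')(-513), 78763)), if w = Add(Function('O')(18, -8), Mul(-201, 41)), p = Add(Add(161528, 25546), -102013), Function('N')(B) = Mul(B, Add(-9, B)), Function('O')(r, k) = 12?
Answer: 26626052768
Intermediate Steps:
p = 85061 (p = Add(187074, -102013) = 85061)
w = -8229 (w = Add(12, Mul(-201, 41)) = Add(12, -8241) = -8229)
Mul(Add(p, w), Add(Function('N')(-513), 78763)) = Mul(Add(85061, -8229), Add(Mul(-513, Add(-9, -513)), 78763)) = Mul(76832, Add(Mul(-513, -522), 78763)) = Mul(76832, Add(267786, 78763)) = Mul(76832, 346549) = 26626052768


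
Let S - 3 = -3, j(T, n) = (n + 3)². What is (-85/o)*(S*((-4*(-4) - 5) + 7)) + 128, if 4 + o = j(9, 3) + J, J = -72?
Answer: 128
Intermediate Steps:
j(T, n) = (3 + n)²
S = 0 (S = 3 - 3 = 0)
o = -40 (o = -4 + ((3 + 3)² - 72) = -4 + (6² - 72) = -4 + (36 - 72) = -4 - 36 = -40)
(-85/o)*(S*((-4*(-4) - 5) + 7)) + 128 = (-85/(-40))*(0*((-4*(-4) - 5) + 7)) + 128 = (-85*(-1/40))*(0*((16 - 5) + 7)) + 128 = 17*(0*(11 + 7))/8 + 128 = 17*(0*18)/8 + 128 = (17/8)*0 + 128 = 0 + 128 = 128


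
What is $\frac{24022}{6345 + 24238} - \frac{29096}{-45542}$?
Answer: $\frac{141703778}{99486499} \approx 1.4244$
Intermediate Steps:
$\frac{24022}{6345 + 24238} - \frac{29096}{-45542} = \frac{24022}{30583} - - \frac{14548}{22771} = 24022 \cdot \frac{1}{30583} + \frac{14548}{22771} = \frac{24022}{30583} + \frac{14548}{22771} = \frac{141703778}{99486499}$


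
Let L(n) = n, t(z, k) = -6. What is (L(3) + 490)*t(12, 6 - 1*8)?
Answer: -2958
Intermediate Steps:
(L(3) + 490)*t(12, 6 - 1*8) = (3 + 490)*(-6) = 493*(-6) = -2958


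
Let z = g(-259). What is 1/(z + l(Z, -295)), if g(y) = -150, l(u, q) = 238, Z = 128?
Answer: 1/88 ≈ 0.011364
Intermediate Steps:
z = -150
1/(z + l(Z, -295)) = 1/(-150 + 238) = 1/88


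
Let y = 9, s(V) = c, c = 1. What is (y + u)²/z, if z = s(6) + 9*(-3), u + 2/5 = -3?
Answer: -392/325 ≈ -1.2062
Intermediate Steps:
u = -17/5 (u = -⅖ - 3 = -17/5 ≈ -3.4000)
s(V) = 1
z = -26 (z = 1 + 9*(-3) = 1 - 27 = -26)
(y + u)²/z = (9 - 17/5)²/(-26) = (28/5)²*(-1/26) = (784/25)*(-1/26) = -392/325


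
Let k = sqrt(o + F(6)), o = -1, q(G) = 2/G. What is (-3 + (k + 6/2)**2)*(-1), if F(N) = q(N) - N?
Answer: 2/3 - 4*I*sqrt(15) ≈ 0.66667 - 15.492*I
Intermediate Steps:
F(N) = -N + 2/N (F(N) = 2/N - N = -N + 2/N)
k = 2*I*sqrt(15)/3 (k = sqrt(-1 + (-1*6 + 2/6)) = sqrt(-1 + (-6 + 2*(1/6))) = sqrt(-1 + (-6 + 1/3)) = sqrt(-1 - 17/3) = sqrt(-20/3) = 2*I*sqrt(15)/3 ≈ 2.582*I)
(-3 + (k + 6/2)**2)*(-1) = (-3 + (2*I*sqrt(15)/3 + 6/2)**2)*(-1) = (-3 + (2*I*sqrt(15)/3 + 6*(1/2))**2)*(-1) = (-3 + (2*I*sqrt(15)/3 + 3)**2)*(-1) = (-3 + (3 + 2*I*sqrt(15)/3)**2)*(-1) = 3 - (3 + 2*I*sqrt(15)/3)**2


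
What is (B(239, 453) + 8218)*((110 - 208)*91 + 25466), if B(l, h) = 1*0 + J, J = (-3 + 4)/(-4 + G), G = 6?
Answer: 135999738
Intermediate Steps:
J = ½ (J = (-3 + 4)/(-4 + 6) = 1/2 = 1*(½) = ½ ≈ 0.50000)
B(l, h) = ½ (B(l, h) = 1*0 + ½ = 0 + ½ = ½)
(B(239, 453) + 8218)*((110 - 208)*91 + 25466) = (½ + 8218)*((110 - 208)*91 + 25466) = 16437*(-98*91 + 25466)/2 = 16437*(-8918 + 25466)/2 = (16437/2)*16548 = 135999738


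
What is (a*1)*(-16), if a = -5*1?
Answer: 80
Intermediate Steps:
a = -5
(a*1)*(-16) = -5*1*(-16) = -5*(-16) = 80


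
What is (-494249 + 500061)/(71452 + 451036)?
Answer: 1453/130622 ≈ 0.011124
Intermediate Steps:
(-494249 + 500061)/(71452 + 451036) = 5812/522488 = 5812*(1/522488) = 1453/130622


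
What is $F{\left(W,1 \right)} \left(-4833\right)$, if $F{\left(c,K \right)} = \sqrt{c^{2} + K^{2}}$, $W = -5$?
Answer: $- 4833 \sqrt{26} \approx -24644.0$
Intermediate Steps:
$F{\left(c,K \right)} = \sqrt{K^{2} + c^{2}}$
$F{\left(W,1 \right)} \left(-4833\right) = \sqrt{1^{2} + \left(-5\right)^{2}} \left(-4833\right) = \sqrt{1 + 25} \left(-4833\right) = \sqrt{26} \left(-4833\right) = - 4833 \sqrt{26}$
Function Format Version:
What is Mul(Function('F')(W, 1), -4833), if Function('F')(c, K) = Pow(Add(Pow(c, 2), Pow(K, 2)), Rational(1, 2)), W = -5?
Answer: Mul(-4833, Pow(26, Rational(1, 2))) ≈ -24644.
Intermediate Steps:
Function('F')(c, K) = Pow(Add(Pow(K, 2), Pow(c, 2)), Rational(1, 2))
Mul(Function('F')(W, 1), -4833) = Mul(Pow(Add(Pow(1, 2), Pow(-5, 2)), Rational(1, 2)), -4833) = Mul(Pow(Add(1, 25), Rational(1, 2)), -4833) = Mul(Pow(26, Rational(1, 2)), -4833) = Mul(-4833, Pow(26, Rational(1, 2)))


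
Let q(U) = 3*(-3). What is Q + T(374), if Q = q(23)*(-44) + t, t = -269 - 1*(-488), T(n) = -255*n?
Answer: -94755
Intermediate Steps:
q(U) = -9
t = 219 (t = -269 + 488 = 219)
Q = 615 (Q = -9*(-44) + 219 = 396 + 219 = 615)
Q + T(374) = 615 - 255*374 = 615 - 95370 = -94755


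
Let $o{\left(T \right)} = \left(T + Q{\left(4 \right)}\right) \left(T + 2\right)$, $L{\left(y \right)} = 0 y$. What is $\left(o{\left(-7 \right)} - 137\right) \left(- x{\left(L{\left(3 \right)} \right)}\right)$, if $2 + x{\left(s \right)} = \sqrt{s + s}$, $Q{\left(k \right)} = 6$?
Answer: $-264$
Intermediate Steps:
$L{\left(y \right)} = 0$
$x{\left(s \right)} = -2 + \sqrt{2} \sqrt{s}$ ($x{\left(s \right)} = -2 + \sqrt{s + s} = -2 + \sqrt{2 s} = -2 + \sqrt{2} \sqrt{s}$)
$o{\left(T \right)} = \left(2 + T\right) \left(6 + T\right)$ ($o{\left(T \right)} = \left(T + 6\right) \left(T + 2\right) = \left(6 + T\right) \left(2 + T\right) = \left(2 + T\right) \left(6 + T\right)$)
$\left(o{\left(-7 \right)} - 137\right) \left(- x{\left(L{\left(3 \right)} \right)}\right) = \left(\left(12 + \left(-7\right)^{2} + 8 \left(-7\right)\right) - 137\right) \left(- (-2 + \sqrt{2} \sqrt{0})\right) = \left(\left(12 + 49 - 56\right) - 137\right) \left(- (-2 + \sqrt{2} \cdot 0)\right) = \left(5 - 137\right) \left(- (-2 + 0)\right) = - 132 \left(\left(-1\right) \left(-2\right)\right) = \left(-132\right) 2 = -264$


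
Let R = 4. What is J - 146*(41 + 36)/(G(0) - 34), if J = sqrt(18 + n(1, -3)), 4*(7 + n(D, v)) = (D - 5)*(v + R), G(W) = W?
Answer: 5621/17 + sqrt(10) ≈ 333.81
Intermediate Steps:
n(D, v) = -7 + (-5 + D)*(4 + v)/4 (n(D, v) = -7 + ((D - 5)*(v + 4))/4 = -7 + ((-5 + D)*(4 + v))/4 = -7 + (-5 + D)*(4 + v)/4)
J = sqrt(10) (J = sqrt(18 + (-12 + 1 - 5/4*(-3) + (1/4)*1*(-3))) = sqrt(18 + (-12 + 1 + 15/4 - 3/4)) = sqrt(18 - 8) = sqrt(10) ≈ 3.1623)
J - 146*(41 + 36)/(G(0) - 34) = sqrt(10) - 146*(41 + 36)/(0 - 34) = sqrt(10) - 11242/(-34) = sqrt(10) - 11242*(-1)/34 = sqrt(10) - 146*(-77/34) = sqrt(10) + 5621/17 = 5621/17 + sqrt(10)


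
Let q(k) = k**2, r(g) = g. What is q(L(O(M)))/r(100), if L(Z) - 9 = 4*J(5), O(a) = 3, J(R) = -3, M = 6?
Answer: 9/100 ≈ 0.090000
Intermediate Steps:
L(Z) = -3 (L(Z) = 9 + 4*(-3) = 9 - 12 = -3)
q(L(O(M)))/r(100) = (-3)**2/100 = 9*(1/100) = 9/100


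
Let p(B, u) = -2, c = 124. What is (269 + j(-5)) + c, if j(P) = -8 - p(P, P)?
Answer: 387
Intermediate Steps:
j(P) = -6 (j(P) = -8 - 1*(-2) = -8 + 2 = -6)
(269 + j(-5)) + c = (269 - 6) + 124 = 263 + 124 = 387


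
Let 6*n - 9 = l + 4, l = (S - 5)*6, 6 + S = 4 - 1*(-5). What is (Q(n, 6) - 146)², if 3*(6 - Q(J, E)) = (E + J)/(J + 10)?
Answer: 658281649/33489 ≈ 19657.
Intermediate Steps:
S = 3 (S = -6 + (4 - 1*(-5)) = -6 + (4 + 5) = -6 + 9 = 3)
l = -12 (l = (3 - 5)*6 = -2*6 = -12)
n = ⅙ (n = 3/2 + (-12 + 4)/6 = 3/2 + (⅙)*(-8) = 3/2 - 4/3 = ⅙ ≈ 0.16667)
Q(J, E) = 6 - (E + J)/(3*(10 + J)) (Q(J, E) = 6 - (E + J)/(3*(J + 10)) = 6 - (E + J)/(3*(10 + J)))
(Q(n, 6) - 146)² = ((180 - 1*6 + 17*(⅙))/(3*(10 + ⅙)) - 146)² = ((180 - 6 + 17/6)/(3*(61/6)) - 146)² = ((⅓)*(6/61)*(1061/6) - 146)² = (1061/183 - 146)² = (-25657/183)² = 658281649/33489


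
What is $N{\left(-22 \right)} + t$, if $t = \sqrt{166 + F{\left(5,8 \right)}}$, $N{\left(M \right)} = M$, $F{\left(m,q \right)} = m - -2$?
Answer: $-22 + \sqrt{173} \approx -8.847$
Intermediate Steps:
$F{\left(m,q \right)} = 2 + m$ ($F{\left(m,q \right)} = m + 2 = 2 + m$)
$t = \sqrt{173}$ ($t = \sqrt{166 + \left(2 + 5\right)} = \sqrt{166 + 7} = \sqrt{173} \approx 13.153$)
$N{\left(-22 \right)} + t = -22 + \sqrt{173}$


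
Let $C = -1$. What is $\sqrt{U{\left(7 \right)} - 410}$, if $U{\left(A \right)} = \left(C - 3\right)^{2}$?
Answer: $i \sqrt{394} \approx 19.849 i$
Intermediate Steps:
$U{\left(A \right)} = 16$ ($U{\left(A \right)} = \left(-1 - 3\right)^{2} = \left(-4\right)^{2} = 16$)
$\sqrt{U{\left(7 \right)} - 410} = \sqrt{16 - 410} = \sqrt{-394} = i \sqrt{394}$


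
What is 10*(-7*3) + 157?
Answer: -53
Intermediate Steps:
10*(-7*3) + 157 = 10*(-21) + 157 = -210 + 157 = -53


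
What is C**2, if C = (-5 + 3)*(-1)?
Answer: 4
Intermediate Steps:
C = 2 (C = -2*(-1) = 2)
C**2 = 2**2 = 4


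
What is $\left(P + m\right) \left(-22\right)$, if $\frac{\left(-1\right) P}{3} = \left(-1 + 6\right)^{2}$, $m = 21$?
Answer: $1188$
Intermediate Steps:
$P = -75$ ($P = - 3 \left(-1 + 6\right)^{2} = - 3 \cdot 5^{2} = \left(-3\right) 25 = -75$)
$\left(P + m\right) \left(-22\right) = \left(-75 + 21\right) \left(-22\right) = \left(-54\right) \left(-22\right) = 1188$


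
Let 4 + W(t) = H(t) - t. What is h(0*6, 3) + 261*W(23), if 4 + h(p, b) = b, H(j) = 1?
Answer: -6787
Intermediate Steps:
h(p, b) = -4 + b
W(t) = -3 - t (W(t) = -4 + (1 - t) = -3 - t)
h(0*6, 3) + 261*W(23) = (-4 + 3) + 261*(-3 - 1*23) = -1 + 261*(-3 - 23) = -1 + 261*(-26) = -1 - 6786 = -6787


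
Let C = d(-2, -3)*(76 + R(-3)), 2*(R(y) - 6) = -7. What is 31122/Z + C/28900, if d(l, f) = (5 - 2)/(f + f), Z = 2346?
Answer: 35267989/2658800 ≈ 13.265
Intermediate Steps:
R(y) = 5/2 (R(y) = 6 + (½)*(-7) = 6 - 7/2 = 5/2)
d(l, f) = 3/(2*f) (d(l, f) = 3/((2*f)) = 3*(1/(2*f)) = 3/(2*f))
C = -157/4 (C = ((3/2)/(-3))*(76 + 5/2) = ((3/2)*(-⅓))*(157/2) = -½*157/2 = -157/4 ≈ -39.250)
31122/Z + C/28900 = 31122/2346 - 157/4/28900 = 31122*(1/2346) - 157/4*1/28900 = 5187/391 - 157/115600 = 35267989/2658800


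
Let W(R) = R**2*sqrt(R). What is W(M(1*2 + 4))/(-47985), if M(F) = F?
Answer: -12*sqrt(6)/15995 ≈ -0.0018377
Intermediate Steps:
W(R) = R**(5/2)
W(M(1*2 + 4))/(-47985) = (1*2 + 4)**(5/2)/(-47985) = (2 + 4)**(5/2)*(-1/47985) = 6**(5/2)*(-1/47985) = (36*sqrt(6))*(-1/47985) = -12*sqrt(6)/15995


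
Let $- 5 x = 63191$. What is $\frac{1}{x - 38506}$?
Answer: $- \frac{5}{255721} \approx -1.9553 \cdot 10^{-5}$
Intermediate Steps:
$x = - \frac{63191}{5}$ ($x = \left(- \frac{1}{5}\right) 63191 = - \frac{63191}{5} \approx -12638.0$)
$\frac{1}{x - 38506} = \frac{1}{- \frac{63191}{5} - 38506} = \frac{1}{- \frac{255721}{5}} = - \frac{5}{255721}$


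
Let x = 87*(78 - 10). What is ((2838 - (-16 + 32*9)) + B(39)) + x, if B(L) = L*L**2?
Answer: 67801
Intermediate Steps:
x = 5916 (x = 87*68 = 5916)
B(L) = L**3
((2838 - (-16 + 32*9)) + B(39)) + x = ((2838 - (-16 + 32*9)) + 39**3) + 5916 = ((2838 - (-16 + 288)) + 59319) + 5916 = ((2838 - 1*272) + 59319) + 5916 = ((2838 - 272) + 59319) + 5916 = (2566 + 59319) + 5916 = 61885 + 5916 = 67801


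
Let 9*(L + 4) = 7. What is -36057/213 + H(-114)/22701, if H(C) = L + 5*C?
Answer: -350850880/2072277 ≈ -169.31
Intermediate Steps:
L = -29/9 (L = -4 + (⅑)*7 = -4 + 7/9 = -29/9 ≈ -3.2222)
H(C) = -29/9 + 5*C
-36057/213 + H(-114)/22701 = -36057/213 + (-29/9 + 5*(-114))/22701 = -36057*1/213 + (-29/9 - 570)*(1/22701) = -12019/71 - 5159/9*1/22701 = -12019/71 - 737/29187 = -350850880/2072277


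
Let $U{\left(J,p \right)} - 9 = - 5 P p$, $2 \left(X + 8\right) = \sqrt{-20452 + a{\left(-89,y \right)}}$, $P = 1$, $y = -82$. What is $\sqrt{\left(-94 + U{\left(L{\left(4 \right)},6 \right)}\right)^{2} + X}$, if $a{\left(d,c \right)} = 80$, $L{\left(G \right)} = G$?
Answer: $\sqrt{13217 + i \sqrt{5093}} \approx 114.97 + 0.3104 i$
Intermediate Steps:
$X = -8 + i \sqrt{5093}$ ($X = -8 + \frac{\sqrt{-20452 + 80}}{2} = -8 + \frac{\sqrt{-20372}}{2} = -8 + \frac{2 i \sqrt{5093}}{2} = -8 + i \sqrt{5093} \approx -8.0 + 71.365 i$)
$U{\left(J,p \right)} = 9 - 5 p$ ($U{\left(J,p \right)} = 9 + \left(-5\right) 1 p = 9 - 5 p$)
$\sqrt{\left(-94 + U{\left(L{\left(4 \right)},6 \right)}\right)^{2} + X} = \sqrt{\left(-94 + \left(9 - 30\right)\right)^{2} - \left(8 - i \sqrt{5093}\right)} = \sqrt{\left(-94 - 21\right)^{2} - \left(8 - i \sqrt{5093}\right)} = \sqrt{\left(-115\right)^{2} - \left(8 - i \sqrt{5093}\right)} = \sqrt{13225 - \left(8 - i \sqrt{5093}\right)} = \sqrt{13217 + i \sqrt{5093}}$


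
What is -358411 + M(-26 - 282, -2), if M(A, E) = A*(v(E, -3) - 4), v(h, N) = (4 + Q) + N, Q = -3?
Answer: -356563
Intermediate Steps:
v(h, N) = 1 + N (v(h, N) = (4 - 3) + N = 1 + N)
M(A, E) = -6*A (M(A, E) = A*((1 - 3) - 4) = A*(-2 - 4) = A*(-6) = -6*A)
-358411 + M(-26 - 282, -2) = -358411 - 6*(-26 - 282) = -358411 - 6*(-308) = -358411 + 1848 = -356563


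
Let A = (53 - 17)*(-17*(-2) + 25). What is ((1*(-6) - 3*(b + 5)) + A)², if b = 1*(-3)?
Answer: 4460544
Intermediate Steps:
b = -3
A = 2124 (A = 36*(34 + 25) = 36*59 = 2124)
((1*(-6) - 3*(b + 5)) + A)² = ((1*(-6) - 3*(-3 + 5)) + 2124)² = ((-6 - 3*2) + 2124)² = ((-6 - 6) + 2124)² = (-12 + 2124)² = 2112² = 4460544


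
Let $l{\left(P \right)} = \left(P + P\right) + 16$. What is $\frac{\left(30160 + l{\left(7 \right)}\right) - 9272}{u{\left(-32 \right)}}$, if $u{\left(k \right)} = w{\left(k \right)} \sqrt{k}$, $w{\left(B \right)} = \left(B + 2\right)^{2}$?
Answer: $- \frac{10459 i \sqrt{2}}{3600} \approx - 4.1087 i$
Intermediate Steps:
$w{\left(B \right)} = \left(2 + B\right)^{2}$
$l{\left(P \right)} = 16 + 2 P$ ($l{\left(P \right)} = 2 P + 16 = 16 + 2 P$)
$u{\left(k \right)} = \sqrt{k} \left(2 + k\right)^{2}$ ($u{\left(k \right)} = \left(2 + k\right)^{2} \sqrt{k} = \sqrt{k} \left(2 + k\right)^{2}$)
$\frac{\left(30160 + l{\left(7 \right)}\right) - 9272}{u{\left(-32 \right)}} = \frac{\left(30160 + \left(16 + 2 \cdot 7\right)\right) - 9272}{\sqrt{-32} \left(2 - 32\right)^{2}} = \frac{\left(30160 + \left(16 + 14\right)\right) - 9272}{4 i \sqrt{2} \left(-30\right)^{2}} = \frac{\left(30160 + 30\right) - 9272}{4 i \sqrt{2} \cdot 900} = \frac{30190 - 9272}{3600 i \sqrt{2}} = 20918 \left(- \frac{i \sqrt{2}}{7200}\right) = - \frac{10459 i \sqrt{2}}{3600}$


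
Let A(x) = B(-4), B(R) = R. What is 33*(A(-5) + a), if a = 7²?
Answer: 1485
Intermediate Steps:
A(x) = -4
a = 49
33*(A(-5) + a) = 33*(-4 + 49) = 33*45 = 1485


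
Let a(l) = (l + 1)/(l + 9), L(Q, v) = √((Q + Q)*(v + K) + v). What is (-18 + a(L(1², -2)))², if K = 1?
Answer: 2301033/7225 - 48544*I/7225 ≈ 318.48 - 6.7189*I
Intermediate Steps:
L(Q, v) = √(v + 2*Q*(1 + v)) (L(Q, v) = √((Q + Q)*(v + 1) + v) = √((2*Q)*(1 + v) + v) = √(2*Q*(1 + v) + v) = √(v + 2*Q*(1 + v)))
a(l) = (1 + l)/(9 + l)
(-18 + a(L(1², -2)))² = (-18 + (1 + √(-2 + 2*1² + 2*1²*(-2)))/(9 + √(-2 + 2*1² + 2*1²*(-2))))² = (-18 + (1 + √(-2 + 2*1 + 2*1*(-2)))/(9 + √(-2 + 2*1 + 2*1*(-2))))² = (-18 + (1 + √(-2 + 2 - 4))/(9 + √(-2 + 2 - 4)))² = (-18 + (1 + √(-4))/(9 + √(-4)))² = (-18 + (1 + 2*I)/(9 + 2*I))² = (-18 + ((9 - 2*I)/85)*(1 + 2*I))² = (-18 + (1 + 2*I)*(9 - 2*I)/85)²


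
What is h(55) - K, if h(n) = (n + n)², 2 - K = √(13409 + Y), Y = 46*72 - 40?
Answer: 12098 + √16681 ≈ 12227.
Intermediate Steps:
Y = 3272 (Y = 3312 - 40 = 3272)
K = 2 - √16681 (K = 2 - √(13409 + 3272) = 2 - √16681 ≈ -127.15)
h(n) = 4*n² (h(n) = (2*n)² = 4*n²)
h(55) - K = 4*55² - (2 - √16681) = 4*3025 + (-2 + √16681) = 12100 + (-2 + √16681) = 12098 + √16681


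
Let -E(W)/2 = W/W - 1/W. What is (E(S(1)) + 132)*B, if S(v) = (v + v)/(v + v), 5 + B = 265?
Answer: 34320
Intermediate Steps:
B = 260 (B = -5 + 265 = 260)
S(v) = 1 (S(v) = (2*v)/((2*v)) = (2*v)*(1/(2*v)) = 1)
E(W) = -2 + 2/W (E(W) = -2*(W/W - 1/W) = -2*(1 - 1/W) = -2 + 2/W)
(E(S(1)) + 132)*B = ((-2 + 2/1) + 132)*260 = ((-2 + 2*1) + 132)*260 = ((-2 + 2) + 132)*260 = (0 + 132)*260 = 132*260 = 34320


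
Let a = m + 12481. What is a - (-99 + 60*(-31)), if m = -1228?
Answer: 13212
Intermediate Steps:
a = 11253 (a = -1228 + 12481 = 11253)
a - (-99 + 60*(-31)) = 11253 - (-99 + 60*(-31)) = 11253 - (-99 - 1860) = 11253 - 1*(-1959) = 11253 + 1959 = 13212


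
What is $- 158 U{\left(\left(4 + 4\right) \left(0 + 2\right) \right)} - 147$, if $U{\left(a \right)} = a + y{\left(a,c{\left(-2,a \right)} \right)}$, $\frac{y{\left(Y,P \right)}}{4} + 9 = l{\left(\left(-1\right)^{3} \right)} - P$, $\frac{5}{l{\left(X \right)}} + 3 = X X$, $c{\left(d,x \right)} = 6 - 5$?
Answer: $5225$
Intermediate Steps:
$c{\left(d,x \right)} = 1$ ($c{\left(d,x \right)} = 6 - 5 = 1$)
$l{\left(X \right)} = \frac{5}{-3 + X^{2}}$ ($l{\left(X \right)} = \frac{5}{-3 + X X} = \frac{5}{-3 + X^{2}}$)
$y{\left(Y,P \right)} = -46 - 4 P$ ($y{\left(Y,P \right)} = -36 + 4 \left(\frac{5}{-3 + \left(\left(-1\right)^{3}\right)^{2}} - P\right) = -36 + 4 \left(\frac{5}{-3 + \left(-1\right)^{2}} - P\right) = -36 + 4 \left(\frac{5}{-3 + 1} - P\right) = -36 + 4 \left(\frac{5}{-2} - P\right) = -36 + 4 \left(5 \left(- \frac{1}{2}\right) - P\right) = -36 + 4 \left(- \frac{5}{2} - P\right) = -36 - \left(10 + 4 P\right) = -46 - 4 P$)
$U{\left(a \right)} = -50 + a$ ($U{\left(a \right)} = a - 50 = -50 + a$)
$- 158 U{\left(\left(4 + 4\right) \left(0 + 2\right) \right)} - 147 = - 158 \left(-50 + \left(4 + 4\right) \left(0 + 2\right)\right) - 147 = - 158 \left(-50 + 8 \cdot 2\right) - 147 = - 158 \left(-50 + 16\right) - 147 = \left(-158\right) \left(-34\right) - 147 = 5372 - 147 = 5225$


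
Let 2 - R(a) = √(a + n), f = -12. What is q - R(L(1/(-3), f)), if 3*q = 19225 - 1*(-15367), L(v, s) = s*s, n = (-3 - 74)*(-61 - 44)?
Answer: 34586/3 + √8229 ≈ 11619.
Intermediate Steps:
n = 8085 (n = -77*(-105) = 8085)
L(v, s) = s²
R(a) = 2 - √(8085 + a) (R(a) = 2 - √(a + 8085) = 2 - √(8085 + a))
q = 34592/3 (q = (19225 - 1*(-15367))/3 = (19225 + 15367)/3 = (⅓)*34592 = 34592/3 ≈ 11531.)
q - R(L(1/(-3), f)) = 34592/3 - (2 - √(8085 + (-12)²)) = 34592/3 - (2 - √(8085 + 144)) = 34592/3 - (2 - √8229) = 34592/3 + (-2 + √8229) = 34586/3 + √8229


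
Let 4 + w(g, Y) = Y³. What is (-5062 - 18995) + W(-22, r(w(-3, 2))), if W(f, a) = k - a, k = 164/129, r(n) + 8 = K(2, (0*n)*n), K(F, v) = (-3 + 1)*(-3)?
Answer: -3102931/129 ≈ -24054.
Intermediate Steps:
w(g, Y) = -4 + Y³
K(F, v) = 6 (K(F, v) = -2*(-3) = 6)
r(n) = -2 (r(n) = -8 + 6 = -2)
k = 164/129 (k = 164*(1/129) = 164/129 ≈ 1.2713)
W(f, a) = 164/129 - a
(-5062 - 18995) + W(-22, r(w(-3, 2))) = (-5062 - 18995) + (164/129 - 1*(-2)) = -24057 + (164/129 + 2) = -24057 + 422/129 = -3102931/129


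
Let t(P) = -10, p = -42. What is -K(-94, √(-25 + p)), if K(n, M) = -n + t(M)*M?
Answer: -94 + 10*I*√67 ≈ -94.0 + 81.854*I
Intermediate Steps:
K(n, M) = -n - 10*M
-K(-94, √(-25 + p)) = -(-1*(-94) - 10*√(-25 - 42)) = -(94 - 10*I*√67) = -94 + 10*I*√67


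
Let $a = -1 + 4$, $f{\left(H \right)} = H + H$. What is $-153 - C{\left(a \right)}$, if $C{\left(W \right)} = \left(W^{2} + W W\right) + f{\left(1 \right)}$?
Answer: $-173$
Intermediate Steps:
$f{\left(H \right)} = 2 H$
$a = 3$
$C{\left(W \right)} = 2 + 2 W^{2}$ ($C{\left(W \right)} = \left(W^{2} + W W\right) + 2 \cdot 1 = \left(W^{2} + W^{2}\right) + 2 = 2 W^{2} + 2 = 2 + 2 W^{2}$)
$-153 - C{\left(a \right)} = -153 - \left(2 + 2 \cdot 3^{2}\right) = -153 - \left(2 + 2 \cdot 9\right) = -153 - \left(2 + 18\right) = -153 - 20 = -173$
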